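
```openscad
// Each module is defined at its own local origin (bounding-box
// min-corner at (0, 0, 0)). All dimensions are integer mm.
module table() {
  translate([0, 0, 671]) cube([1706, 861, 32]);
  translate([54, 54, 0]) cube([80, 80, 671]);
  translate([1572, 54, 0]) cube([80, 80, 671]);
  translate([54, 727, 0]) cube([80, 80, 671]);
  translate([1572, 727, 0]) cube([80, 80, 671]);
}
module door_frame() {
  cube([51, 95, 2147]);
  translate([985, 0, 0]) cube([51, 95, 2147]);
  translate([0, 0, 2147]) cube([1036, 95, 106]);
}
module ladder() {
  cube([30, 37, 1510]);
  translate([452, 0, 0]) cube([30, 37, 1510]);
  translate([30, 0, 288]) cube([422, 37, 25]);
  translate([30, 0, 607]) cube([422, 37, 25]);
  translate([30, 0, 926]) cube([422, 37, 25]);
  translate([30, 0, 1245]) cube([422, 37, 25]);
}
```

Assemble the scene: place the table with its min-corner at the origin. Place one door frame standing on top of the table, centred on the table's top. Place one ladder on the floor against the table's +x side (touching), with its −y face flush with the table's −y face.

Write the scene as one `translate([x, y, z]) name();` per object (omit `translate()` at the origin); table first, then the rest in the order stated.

table();
translate([335, 383, 703]) door_frame();
translate([1706, 0, 0]) ladder();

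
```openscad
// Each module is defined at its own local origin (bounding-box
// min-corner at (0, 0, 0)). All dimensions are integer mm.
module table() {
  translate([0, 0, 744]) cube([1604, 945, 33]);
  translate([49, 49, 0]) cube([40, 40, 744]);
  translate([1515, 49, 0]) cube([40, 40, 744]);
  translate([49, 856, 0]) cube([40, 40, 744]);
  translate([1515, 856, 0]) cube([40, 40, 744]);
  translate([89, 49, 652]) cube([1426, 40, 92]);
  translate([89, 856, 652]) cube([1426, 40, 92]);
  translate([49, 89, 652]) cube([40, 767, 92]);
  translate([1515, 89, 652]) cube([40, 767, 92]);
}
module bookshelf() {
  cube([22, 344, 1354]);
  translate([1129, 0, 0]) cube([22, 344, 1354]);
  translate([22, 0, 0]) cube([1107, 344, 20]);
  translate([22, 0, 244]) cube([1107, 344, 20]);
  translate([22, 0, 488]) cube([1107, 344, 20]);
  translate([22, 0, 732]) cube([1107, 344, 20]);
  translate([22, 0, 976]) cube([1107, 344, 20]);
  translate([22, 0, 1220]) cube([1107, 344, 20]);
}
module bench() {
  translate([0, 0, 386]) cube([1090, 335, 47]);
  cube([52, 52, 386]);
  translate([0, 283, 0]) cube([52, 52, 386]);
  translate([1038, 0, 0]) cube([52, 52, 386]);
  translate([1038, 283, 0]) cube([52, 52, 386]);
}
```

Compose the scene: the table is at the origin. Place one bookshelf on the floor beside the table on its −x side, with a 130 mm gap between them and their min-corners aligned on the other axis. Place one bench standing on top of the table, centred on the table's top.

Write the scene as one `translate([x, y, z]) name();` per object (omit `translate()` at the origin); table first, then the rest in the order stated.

table();
translate([-1281, 0, 0]) bookshelf();
translate([257, 305, 777]) bench();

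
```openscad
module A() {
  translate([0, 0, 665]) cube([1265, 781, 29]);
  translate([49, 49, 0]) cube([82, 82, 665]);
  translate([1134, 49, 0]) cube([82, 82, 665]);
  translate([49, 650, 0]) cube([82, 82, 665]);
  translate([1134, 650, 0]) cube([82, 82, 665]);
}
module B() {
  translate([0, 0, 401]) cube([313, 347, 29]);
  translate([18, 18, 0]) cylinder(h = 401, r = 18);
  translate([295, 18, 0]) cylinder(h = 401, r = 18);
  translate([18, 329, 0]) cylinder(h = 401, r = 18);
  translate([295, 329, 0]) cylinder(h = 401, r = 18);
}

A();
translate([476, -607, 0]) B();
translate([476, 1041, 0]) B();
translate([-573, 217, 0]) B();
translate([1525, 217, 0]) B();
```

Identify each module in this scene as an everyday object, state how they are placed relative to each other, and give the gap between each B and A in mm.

A is a table. B is a stool. Four stools sit around the table at the −y, +y, −x, +x sides. The gap between each stool and the table is 260 mm.

Each stool's nearest face is 260 mm from the table's bounding box.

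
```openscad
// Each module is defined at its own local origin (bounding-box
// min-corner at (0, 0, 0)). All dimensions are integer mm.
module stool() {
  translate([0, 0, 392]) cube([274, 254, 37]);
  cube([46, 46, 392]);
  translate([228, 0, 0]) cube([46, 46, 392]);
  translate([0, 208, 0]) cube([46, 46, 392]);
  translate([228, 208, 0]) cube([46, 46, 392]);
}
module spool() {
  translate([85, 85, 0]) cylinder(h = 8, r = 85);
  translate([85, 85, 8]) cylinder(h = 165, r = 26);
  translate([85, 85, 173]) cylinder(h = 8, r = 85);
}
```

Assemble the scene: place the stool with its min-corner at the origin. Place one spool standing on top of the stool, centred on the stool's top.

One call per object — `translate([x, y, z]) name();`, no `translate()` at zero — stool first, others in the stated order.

stool();
translate([52, 42, 429]) spool();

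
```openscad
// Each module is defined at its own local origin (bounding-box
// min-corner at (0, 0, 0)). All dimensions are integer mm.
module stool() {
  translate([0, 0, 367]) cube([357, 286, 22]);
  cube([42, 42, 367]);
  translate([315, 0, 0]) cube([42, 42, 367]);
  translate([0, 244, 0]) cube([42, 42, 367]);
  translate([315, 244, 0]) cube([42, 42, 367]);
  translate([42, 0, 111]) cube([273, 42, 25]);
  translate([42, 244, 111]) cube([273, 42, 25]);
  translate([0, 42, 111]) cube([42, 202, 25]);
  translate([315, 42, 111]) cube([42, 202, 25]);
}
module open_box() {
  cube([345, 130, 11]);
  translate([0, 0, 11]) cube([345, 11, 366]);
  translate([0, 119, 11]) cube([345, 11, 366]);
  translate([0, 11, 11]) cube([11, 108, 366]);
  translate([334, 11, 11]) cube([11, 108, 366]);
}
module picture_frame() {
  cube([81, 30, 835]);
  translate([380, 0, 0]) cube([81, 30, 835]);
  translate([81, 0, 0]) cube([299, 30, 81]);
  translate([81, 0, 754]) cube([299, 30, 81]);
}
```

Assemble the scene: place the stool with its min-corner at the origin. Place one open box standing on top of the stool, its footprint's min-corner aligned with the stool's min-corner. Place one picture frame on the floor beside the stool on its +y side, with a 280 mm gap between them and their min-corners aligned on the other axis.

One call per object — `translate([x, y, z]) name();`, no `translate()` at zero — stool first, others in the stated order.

stool();
translate([0, 0, 389]) open_box();
translate([0, 566, 0]) picture_frame();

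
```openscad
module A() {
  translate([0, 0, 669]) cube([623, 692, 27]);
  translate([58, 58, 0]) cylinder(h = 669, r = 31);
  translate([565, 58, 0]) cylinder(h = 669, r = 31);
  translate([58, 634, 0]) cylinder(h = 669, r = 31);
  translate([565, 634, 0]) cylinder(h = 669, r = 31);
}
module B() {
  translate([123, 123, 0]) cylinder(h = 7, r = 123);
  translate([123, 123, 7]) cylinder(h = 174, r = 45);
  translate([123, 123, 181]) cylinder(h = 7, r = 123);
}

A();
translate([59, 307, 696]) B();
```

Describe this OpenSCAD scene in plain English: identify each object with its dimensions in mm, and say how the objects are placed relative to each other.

A is a table with a 623×692 mm rectangular top, 27 mm thick, top surface at z = 696 mm, supported by four round legs of 62 mm diameter, each leg's bounding box inset 27 mm from the nearest pair of top edges, running from the floor.

B is a spool: two coaxial disc flanges of radius 123 mm and thickness 7 mm, joined by a core cylinder of radius 45 mm and height 174 mm. The lower flange rests on z = 0 and the three cylinders share a vertical axis.

The spool is on top of the table.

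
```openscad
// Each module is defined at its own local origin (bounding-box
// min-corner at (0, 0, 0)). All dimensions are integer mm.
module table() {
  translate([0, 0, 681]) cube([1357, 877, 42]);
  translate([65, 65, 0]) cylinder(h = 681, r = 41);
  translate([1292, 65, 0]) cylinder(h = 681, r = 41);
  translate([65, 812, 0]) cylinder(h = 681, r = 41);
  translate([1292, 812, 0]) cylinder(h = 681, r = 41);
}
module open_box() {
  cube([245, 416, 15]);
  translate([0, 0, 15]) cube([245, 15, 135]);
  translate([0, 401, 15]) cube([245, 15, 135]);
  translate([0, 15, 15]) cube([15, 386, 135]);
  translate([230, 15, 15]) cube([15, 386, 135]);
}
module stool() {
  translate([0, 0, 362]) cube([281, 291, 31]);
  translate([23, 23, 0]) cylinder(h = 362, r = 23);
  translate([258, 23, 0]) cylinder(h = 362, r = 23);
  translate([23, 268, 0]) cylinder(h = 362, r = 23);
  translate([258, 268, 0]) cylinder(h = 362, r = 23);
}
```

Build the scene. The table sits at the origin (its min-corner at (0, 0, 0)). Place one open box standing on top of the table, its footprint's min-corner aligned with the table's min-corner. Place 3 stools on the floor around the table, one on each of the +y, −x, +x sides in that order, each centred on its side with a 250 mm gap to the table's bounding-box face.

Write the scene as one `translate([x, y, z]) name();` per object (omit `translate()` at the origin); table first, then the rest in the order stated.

table();
translate([0, 0, 723]) open_box();
translate([538, 1127, 0]) stool();
translate([-531, 293, 0]) stool();
translate([1607, 293, 0]) stool();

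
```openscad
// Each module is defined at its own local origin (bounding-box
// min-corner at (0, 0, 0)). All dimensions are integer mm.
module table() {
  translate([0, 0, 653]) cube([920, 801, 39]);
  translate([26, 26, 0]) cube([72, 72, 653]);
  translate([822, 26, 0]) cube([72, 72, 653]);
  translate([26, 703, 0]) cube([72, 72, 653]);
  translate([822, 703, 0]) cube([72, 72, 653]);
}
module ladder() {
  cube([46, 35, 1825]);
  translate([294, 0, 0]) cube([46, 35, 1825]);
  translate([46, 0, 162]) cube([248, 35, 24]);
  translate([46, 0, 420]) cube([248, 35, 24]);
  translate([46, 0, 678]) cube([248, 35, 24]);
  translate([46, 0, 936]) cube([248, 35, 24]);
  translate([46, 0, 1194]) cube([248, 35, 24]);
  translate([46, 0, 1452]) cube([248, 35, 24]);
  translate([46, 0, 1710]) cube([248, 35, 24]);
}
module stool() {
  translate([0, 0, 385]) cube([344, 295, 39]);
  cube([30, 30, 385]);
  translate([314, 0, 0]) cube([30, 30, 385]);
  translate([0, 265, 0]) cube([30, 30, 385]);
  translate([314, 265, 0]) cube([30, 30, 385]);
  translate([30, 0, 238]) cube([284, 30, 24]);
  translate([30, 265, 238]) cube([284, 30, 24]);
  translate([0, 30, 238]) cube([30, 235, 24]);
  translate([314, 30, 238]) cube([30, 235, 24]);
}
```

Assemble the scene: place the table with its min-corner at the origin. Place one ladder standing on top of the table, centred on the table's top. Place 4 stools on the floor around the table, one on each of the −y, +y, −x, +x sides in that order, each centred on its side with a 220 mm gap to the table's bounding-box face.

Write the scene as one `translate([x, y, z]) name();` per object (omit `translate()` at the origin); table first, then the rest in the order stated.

table();
translate([290, 383, 692]) ladder();
translate([288, -515, 0]) stool();
translate([288, 1021, 0]) stool();
translate([-564, 253, 0]) stool();
translate([1140, 253, 0]) stool();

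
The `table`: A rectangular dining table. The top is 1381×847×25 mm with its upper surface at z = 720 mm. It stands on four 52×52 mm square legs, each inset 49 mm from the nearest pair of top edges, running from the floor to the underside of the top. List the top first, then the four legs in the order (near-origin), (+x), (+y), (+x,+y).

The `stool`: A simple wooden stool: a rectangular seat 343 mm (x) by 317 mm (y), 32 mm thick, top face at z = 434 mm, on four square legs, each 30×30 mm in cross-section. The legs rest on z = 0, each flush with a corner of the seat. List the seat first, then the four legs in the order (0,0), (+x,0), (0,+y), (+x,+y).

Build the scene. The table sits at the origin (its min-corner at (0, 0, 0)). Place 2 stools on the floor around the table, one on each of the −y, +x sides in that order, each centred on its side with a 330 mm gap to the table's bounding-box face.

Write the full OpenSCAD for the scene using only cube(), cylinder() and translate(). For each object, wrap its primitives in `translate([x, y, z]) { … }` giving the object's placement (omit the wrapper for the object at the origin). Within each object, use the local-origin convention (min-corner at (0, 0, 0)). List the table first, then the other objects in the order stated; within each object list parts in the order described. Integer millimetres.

translate([0, 0, 695]) cube([1381, 847, 25]);
translate([49, 49, 0]) cube([52, 52, 695]);
translate([1280, 49, 0]) cube([52, 52, 695]);
translate([49, 746, 0]) cube([52, 52, 695]);
translate([1280, 746, 0]) cube([52, 52, 695]);
translate([519, -647, 0]) {
  translate([0, 0, 402]) cube([343, 317, 32]);
  cube([30, 30, 402]);
  translate([313, 0, 0]) cube([30, 30, 402]);
  translate([0, 287, 0]) cube([30, 30, 402]);
  translate([313, 287, 0]) cube([30, 30, 402]);
}
translate([1711, 265, 0]) {
  translate([0, 0, 402]) cube([343, 317, 32]);
  cube([30, 30, 402]);
  translate([313, 0, 0]) cube([30, 30, 402]);
  translate([0, 287, 0]) cube([30, 30, 402]);
  translate([313, 287, 0]) cube([30, 30, 402]);
}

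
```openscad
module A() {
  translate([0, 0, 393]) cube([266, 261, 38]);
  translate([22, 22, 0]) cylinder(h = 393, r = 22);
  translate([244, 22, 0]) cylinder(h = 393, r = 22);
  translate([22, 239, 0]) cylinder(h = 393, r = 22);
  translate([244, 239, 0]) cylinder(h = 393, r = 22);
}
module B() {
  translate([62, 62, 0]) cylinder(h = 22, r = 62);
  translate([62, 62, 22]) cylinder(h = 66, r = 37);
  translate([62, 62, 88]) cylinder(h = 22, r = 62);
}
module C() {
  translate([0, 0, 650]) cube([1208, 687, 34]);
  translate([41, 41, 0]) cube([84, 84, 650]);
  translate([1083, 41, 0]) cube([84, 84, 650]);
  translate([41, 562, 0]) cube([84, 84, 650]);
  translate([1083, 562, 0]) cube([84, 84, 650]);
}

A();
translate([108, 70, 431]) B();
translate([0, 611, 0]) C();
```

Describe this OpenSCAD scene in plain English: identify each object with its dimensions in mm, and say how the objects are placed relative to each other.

A is a four-legged stool. The seat is 266×261 mm, 38 mm thick, top at z = 431 mm. It stands on four round legs, each 44 mm in diameter, from z = 0 to the seat underside, each leg's axis is inset half a diameter from the nearest pair of seat edges (so the leg's bounding box is flush with the corner).

B is a spool: two coaxial disc flanges of radius 62 mm and thickness 22 mm, joined by a core cylinder of radius 37 mm and height 66 mm. The lower flange rests on z = 0 and the three cylinders share a vertical axis.

C is a table with a 1208×687 mm rectangular top, 34 mm thick, top surface at z = 684 mm, supported by four 84×84 mm square legs, each inset 41 mm from the nearest pair of top edges, running from the floor.

The spool is on top of the stool. The table is on the floor beside the stool on its +y side.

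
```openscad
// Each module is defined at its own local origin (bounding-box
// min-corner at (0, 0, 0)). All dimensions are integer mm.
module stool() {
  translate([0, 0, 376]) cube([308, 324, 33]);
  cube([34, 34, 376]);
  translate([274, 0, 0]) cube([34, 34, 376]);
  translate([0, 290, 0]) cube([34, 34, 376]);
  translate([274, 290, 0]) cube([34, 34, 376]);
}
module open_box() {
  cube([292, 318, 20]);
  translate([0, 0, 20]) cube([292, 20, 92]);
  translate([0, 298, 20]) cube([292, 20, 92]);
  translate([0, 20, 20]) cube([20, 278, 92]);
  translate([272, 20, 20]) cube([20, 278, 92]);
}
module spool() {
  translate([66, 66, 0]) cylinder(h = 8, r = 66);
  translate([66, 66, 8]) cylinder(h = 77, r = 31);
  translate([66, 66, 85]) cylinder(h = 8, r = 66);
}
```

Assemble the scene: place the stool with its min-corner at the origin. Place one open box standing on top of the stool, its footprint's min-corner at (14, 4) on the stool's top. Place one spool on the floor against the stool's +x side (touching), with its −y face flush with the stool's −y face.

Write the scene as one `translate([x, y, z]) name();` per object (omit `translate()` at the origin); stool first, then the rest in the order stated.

stool();
translate([14, 4, 409]) open_box();
translate([308, 0, 0]) spool();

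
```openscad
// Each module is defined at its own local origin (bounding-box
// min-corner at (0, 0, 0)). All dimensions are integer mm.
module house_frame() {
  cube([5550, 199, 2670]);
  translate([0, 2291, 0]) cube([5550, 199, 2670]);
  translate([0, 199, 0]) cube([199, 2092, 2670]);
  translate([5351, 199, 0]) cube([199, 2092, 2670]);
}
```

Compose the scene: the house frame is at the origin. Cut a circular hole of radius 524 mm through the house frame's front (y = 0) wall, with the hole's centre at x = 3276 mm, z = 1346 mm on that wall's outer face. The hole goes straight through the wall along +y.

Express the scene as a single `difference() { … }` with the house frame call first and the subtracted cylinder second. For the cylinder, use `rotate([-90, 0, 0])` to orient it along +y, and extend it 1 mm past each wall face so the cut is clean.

difference() {
  house_frame();
  translate([3276, -1, 1346]) rotate([-90, 0, 0]) cylinder(h = 201, r = 524);
}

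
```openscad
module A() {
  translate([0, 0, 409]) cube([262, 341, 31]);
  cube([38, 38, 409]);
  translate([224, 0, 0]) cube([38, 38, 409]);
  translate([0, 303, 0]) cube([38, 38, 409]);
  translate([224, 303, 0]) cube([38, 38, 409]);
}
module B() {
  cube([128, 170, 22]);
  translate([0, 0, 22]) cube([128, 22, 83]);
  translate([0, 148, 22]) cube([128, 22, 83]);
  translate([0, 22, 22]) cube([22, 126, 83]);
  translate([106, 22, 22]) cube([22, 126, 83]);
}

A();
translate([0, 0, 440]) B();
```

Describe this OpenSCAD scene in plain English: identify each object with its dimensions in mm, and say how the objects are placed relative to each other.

A is a four-legged stool. The seat is 262×341 mm, 31 mm thick, top at z = 440 mm. It stands on four square legs, each 38×38 mm in cross-section, from z = 0 to the seat underside, each flush with a corner of the seat.

B is an open storage box with external size 128×170×105 mm and wall thickness 22 mm (the base is also 22 mm thick). The base covers the whole footprint; the four walls stand on the base, with the y-facing walls full-width and the x-facing walls fitting between their inner faces.

The open box is on top of the stool.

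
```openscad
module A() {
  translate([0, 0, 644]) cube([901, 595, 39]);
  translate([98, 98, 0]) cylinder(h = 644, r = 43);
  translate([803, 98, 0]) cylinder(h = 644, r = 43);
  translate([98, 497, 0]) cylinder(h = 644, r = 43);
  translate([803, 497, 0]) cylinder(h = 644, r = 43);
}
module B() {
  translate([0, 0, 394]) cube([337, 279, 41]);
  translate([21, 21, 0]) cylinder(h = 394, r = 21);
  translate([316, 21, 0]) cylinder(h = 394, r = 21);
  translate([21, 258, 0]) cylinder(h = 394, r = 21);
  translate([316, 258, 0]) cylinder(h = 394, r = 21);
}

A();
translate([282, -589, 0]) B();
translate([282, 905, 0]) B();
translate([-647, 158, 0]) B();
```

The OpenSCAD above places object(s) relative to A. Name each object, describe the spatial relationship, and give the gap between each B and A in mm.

A is a table. B is a stool. Three stools sit around the table at the −y, +y, −x sides. The gap between each stool and the table is 310 mm.

Each stool's nearest face is 310 mm from the table's bounding box.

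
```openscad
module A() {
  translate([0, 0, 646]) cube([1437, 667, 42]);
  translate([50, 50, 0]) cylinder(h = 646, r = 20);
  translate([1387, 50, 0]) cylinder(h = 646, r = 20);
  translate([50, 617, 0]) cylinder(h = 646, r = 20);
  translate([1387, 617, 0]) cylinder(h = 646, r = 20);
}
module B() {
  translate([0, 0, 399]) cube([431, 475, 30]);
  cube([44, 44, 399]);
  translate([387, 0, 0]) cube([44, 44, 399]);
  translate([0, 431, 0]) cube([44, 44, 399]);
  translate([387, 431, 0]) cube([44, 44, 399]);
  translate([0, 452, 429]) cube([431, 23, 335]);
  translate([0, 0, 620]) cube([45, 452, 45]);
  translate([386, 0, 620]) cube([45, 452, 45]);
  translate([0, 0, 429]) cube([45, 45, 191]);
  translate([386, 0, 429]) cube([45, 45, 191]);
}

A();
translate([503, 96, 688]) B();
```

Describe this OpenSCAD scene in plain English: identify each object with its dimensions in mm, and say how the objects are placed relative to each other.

A is a table with a 1437×667 mm rectangular top, 42 mm thick, top surface at z = 688 mm, supported by four round legs of 40 mm diameter, each leg's bounding box inset 30 mm from the nearest pair of top edges, running from the floor.

B is a chair. The seat is a 431×475×30 mm slab with its top at z = 429 mm, on four 44×44 mm corner legs (flush with the seat edges, standing on z = 0). A flat backrest 23 mm thick, 335 mm tall, spans the full seat width and rises from the seat top along its +y edge, rear face flush with the rear of the seat. Two armrests of 45×45 mm section run along each side from the seat's front edge to the front of the backrest, top faces 236 mm above the seat top and outer faces flush with the seat's x-edges; a 45×45 mm post under the front of each armrest stands on the seat at the front corner.

The chair is on top of the table, centred.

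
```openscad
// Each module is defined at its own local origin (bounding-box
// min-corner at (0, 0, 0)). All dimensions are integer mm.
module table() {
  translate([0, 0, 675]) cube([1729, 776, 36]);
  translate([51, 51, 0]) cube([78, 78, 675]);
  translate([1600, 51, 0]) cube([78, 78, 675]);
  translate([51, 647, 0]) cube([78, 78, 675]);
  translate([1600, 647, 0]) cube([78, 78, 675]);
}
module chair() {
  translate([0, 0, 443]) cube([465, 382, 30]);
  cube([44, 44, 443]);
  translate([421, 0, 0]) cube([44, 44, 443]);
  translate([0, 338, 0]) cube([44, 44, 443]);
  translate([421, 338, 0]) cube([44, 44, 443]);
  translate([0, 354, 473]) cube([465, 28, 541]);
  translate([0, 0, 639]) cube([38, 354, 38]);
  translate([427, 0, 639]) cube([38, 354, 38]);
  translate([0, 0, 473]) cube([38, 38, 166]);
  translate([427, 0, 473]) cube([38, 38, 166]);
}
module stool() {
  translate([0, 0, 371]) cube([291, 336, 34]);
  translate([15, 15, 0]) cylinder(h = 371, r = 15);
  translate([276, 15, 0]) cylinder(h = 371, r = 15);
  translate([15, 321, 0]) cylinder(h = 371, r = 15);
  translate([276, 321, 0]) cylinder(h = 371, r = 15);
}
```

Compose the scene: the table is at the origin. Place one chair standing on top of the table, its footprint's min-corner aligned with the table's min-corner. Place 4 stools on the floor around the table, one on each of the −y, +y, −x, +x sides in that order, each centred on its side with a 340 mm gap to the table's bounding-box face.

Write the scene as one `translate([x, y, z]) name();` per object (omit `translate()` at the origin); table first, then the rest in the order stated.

table();
translate([0, 0, 711]) chair();
translate([719, -676, 0]) stool();
translate([719, 1116, 0]) stool();
translate([-631, 220, 0]) stool();
translate([2069, 220, 0]) stool();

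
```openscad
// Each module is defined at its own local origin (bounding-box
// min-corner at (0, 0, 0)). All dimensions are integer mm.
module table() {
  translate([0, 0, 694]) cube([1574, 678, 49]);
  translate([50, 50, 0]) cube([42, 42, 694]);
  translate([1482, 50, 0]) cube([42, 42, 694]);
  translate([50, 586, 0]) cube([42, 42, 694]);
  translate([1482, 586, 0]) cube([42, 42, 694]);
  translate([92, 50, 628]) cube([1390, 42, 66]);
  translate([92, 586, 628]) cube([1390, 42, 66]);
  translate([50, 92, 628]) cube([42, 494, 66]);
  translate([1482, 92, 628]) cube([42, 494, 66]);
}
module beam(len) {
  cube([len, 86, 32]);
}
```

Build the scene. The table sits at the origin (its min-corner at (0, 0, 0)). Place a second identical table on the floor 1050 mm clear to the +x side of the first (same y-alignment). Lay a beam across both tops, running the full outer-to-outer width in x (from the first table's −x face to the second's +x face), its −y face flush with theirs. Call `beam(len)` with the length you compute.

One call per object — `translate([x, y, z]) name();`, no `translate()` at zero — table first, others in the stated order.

table();
translate([2624, 0, 0]) table();
translate([0, 0, 743]) beam(4198);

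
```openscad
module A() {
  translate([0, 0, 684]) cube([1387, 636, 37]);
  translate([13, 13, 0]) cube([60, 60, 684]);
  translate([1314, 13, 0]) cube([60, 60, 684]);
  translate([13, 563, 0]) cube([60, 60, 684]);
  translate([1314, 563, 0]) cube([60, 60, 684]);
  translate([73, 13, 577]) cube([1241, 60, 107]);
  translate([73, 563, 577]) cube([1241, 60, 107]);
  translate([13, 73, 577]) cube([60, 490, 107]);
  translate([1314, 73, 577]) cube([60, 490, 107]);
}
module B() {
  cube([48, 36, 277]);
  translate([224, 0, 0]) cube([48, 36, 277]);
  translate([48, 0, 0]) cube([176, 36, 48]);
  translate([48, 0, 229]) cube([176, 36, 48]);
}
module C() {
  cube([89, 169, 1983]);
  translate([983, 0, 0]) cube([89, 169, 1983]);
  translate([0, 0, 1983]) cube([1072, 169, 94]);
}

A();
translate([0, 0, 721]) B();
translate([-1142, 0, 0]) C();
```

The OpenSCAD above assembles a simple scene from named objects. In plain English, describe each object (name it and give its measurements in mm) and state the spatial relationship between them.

A is a table: top 1387 mm (x) × 636 mm (y), 37 mm thick, upper face at z = 721 mm, on four 60×60 mm square legs, each inset 13 mm from the nearest pair of top edges, running from z = 0 to the bottom of the top. Four apron rails, 60 mm thick and 107 mm tall, run between adjacent legs with their top edges flush with the underside of the top and their outer faces flush with the legs' outer faces.

B is a rectangular picture frame lying in the x–z plane (depth along y). The opening is 176 mm wide (x) by 181 mm tall (z), surrounded by a border 48 mm wide on all four sides. The frame is 36 mm deep and is made of two full-height vertical stiles with two horizontal rails fitted between them.

C is a door frame. The clear opening is 894 mm wide and 1983 mm high. Two 89 mm wide jambs, 169 mm deep, stand either side of the opening from the floor to the top of the opening. A 94 mm thick head sits across the top of both jambs, spanning the full outside width of the frame.

The picture frame is on top of the table. The door frame is on the floor beside the table on its −x side.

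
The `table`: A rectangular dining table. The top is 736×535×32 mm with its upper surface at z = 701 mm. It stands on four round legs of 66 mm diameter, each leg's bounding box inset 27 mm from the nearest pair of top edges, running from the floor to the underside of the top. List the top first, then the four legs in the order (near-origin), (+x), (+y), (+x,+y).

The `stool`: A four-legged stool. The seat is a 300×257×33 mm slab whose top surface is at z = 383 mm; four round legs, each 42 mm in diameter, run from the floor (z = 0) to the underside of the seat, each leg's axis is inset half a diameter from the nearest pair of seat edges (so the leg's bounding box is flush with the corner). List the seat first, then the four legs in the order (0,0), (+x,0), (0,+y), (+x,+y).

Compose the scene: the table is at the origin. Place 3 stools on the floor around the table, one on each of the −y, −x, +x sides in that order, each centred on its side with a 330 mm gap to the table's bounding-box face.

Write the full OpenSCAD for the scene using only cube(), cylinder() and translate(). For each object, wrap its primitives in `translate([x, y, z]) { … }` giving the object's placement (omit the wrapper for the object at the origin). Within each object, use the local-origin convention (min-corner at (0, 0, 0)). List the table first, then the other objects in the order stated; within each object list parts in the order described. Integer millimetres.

translate([0, 0, 669]) cube([736, 535, 32]);
translate([60, 60, 0]) cylinder(h = 669, r = 33);
translate([676, 60, 0]) cylinder(h = 669, r = 33);
translate([60, 475, 0]) cylinder(h = 669, r = 33);
translate([676, 475, 0]) cylinder(h = 669, r = 33);
translate([218, -587, 0]) {
  translate([0, 0, 350]) cube([300, 257, 33]);
  translate([21, 21, 0]) cylinder(h = 350, r = 21);
  translate([279, 21, 0]) cylinder(h = 350, r = 21);
  translate([21, 236, 0]) cylinder(h = 350, r = 21);
  translate([279, 236, 0]) cylinder(h = 350, r = 21);
}
translate([-630, 139, 0]) {
  translate([0, 0, 350]) cube([300, 257, 33]);
  translate([21, 21, 0]) cylinder(h = 350, r = 21);
  translate([279, 21, 0]) cylinder(h = 350, r = 21);
  translate([21, 236, 0]) cylinder(h = 350, r = 21);
  translate([279, 236, 0]) cylinder(h = 350, r = 21);
}
translate([1066, 139, 0]) {
  translate([0, 0, 350]) cube([300, 257, 33]);
  translate([21, 21, 0]) cylinder(h = 350, r = 21);
  translate([279, 21, 0]) cylinder(h = 350, r = 21);
  translate([21, 236, 0]) cylinder(h = 350, r = 21);
  translate([279, 236, 0]) cylinder(h = 350, r = 21);
}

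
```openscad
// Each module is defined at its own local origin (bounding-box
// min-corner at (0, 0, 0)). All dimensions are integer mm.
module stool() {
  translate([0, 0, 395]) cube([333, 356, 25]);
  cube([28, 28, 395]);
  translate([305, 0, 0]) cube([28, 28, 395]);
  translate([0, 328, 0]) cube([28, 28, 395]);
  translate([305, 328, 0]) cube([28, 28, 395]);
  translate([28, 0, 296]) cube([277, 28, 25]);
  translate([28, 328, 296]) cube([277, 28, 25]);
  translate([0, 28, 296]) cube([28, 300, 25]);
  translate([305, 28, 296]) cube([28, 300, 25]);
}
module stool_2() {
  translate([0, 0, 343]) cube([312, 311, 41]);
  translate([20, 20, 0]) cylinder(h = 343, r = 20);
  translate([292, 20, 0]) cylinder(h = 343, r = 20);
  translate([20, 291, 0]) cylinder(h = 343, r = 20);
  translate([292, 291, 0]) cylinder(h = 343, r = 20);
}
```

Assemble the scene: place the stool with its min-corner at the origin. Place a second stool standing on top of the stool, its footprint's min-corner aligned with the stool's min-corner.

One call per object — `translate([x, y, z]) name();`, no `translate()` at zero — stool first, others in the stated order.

stool();
translate([0, 0, 420]) stool_2();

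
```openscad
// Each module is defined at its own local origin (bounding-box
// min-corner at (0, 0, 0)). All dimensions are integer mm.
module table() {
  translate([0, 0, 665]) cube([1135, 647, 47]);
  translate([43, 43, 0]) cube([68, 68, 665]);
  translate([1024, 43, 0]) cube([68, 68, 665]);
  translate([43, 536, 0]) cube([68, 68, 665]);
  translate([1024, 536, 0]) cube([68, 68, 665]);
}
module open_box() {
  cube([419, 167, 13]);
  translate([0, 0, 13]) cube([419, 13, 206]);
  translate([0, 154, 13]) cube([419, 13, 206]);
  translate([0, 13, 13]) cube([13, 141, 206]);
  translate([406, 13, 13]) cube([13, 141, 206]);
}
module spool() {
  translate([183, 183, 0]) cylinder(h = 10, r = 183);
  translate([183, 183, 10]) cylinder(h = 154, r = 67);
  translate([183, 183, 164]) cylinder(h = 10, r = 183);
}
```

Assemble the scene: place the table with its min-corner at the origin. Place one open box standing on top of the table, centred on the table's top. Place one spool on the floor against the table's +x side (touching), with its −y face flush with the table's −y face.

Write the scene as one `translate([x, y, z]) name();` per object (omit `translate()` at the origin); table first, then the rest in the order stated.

table();
translate([358, 240, 712]) open_box();
translate([1135, 0, 0]) spool();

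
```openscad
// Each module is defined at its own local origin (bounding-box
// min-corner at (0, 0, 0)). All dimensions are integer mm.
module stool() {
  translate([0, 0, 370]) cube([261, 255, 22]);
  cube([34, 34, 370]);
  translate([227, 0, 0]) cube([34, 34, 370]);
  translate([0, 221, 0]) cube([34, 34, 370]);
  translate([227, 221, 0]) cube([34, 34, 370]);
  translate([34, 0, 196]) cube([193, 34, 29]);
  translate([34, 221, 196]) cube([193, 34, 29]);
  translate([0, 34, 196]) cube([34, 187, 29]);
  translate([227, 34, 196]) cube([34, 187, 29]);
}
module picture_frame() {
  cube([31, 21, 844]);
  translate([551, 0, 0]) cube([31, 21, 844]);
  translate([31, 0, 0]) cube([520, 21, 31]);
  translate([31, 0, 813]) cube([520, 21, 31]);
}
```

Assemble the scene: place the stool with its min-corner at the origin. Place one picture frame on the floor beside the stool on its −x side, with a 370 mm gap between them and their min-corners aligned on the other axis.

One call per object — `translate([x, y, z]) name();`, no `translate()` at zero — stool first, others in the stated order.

stool();
translate([-952, 0, 0]) picture_frame();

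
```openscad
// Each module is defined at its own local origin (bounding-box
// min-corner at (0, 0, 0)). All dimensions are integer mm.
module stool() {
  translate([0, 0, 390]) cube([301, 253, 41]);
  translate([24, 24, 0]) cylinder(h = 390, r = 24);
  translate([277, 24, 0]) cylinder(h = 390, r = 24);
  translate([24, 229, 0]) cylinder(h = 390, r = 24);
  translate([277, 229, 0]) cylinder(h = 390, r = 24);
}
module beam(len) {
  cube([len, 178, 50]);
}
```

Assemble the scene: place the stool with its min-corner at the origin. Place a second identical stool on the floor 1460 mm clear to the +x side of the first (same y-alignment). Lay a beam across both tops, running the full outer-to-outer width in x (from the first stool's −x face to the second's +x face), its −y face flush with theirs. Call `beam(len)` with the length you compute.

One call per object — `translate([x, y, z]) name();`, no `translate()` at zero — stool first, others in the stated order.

stool();
translate([1761, 0, 0]) stool();
translate([0, 0, 431]) beam(2062);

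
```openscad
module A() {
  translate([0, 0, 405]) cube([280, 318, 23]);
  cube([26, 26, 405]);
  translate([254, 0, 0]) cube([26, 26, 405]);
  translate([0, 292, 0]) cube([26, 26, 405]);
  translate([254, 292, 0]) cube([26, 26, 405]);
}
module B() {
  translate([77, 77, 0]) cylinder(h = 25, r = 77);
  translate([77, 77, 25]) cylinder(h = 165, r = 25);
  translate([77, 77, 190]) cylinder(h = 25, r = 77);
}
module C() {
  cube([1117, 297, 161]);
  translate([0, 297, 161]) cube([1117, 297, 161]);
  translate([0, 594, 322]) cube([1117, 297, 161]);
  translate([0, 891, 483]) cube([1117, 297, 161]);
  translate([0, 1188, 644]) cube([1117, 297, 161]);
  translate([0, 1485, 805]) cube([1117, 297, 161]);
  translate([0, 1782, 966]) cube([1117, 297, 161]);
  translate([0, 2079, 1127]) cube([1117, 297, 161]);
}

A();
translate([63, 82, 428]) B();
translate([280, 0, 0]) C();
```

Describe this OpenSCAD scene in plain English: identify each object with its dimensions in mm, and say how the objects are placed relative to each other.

A is a simple wooden stool: a rectangular seat 280 mm (x) by 318 mm (y), 23 mm thick, top face at z = 428 mm, on four square legs, each 26×26 mm in cross-section. The legs rest on z = 0, each flush with a corner of the seat.

B is a spool: two coaxial disc flanges of radius 77 mm and thickness 25 mm, joined by a core cylinder of radius 25 mm and height 165 mm. The lower flange rests on z = 0 and the three cylinders share a vertical axis.

C is a run of 8 identical solid stair steps. Each tread is 1117×297 mm and each step block is 161 mm high. Step 1 rests on the floor; step k is offset from step 1 by (k−1)×297 mm in y and (k−1)×161 mm in z.

The spool is on top of the stool, centred. The staircase is against the stool's +x side, with their −y faces flush.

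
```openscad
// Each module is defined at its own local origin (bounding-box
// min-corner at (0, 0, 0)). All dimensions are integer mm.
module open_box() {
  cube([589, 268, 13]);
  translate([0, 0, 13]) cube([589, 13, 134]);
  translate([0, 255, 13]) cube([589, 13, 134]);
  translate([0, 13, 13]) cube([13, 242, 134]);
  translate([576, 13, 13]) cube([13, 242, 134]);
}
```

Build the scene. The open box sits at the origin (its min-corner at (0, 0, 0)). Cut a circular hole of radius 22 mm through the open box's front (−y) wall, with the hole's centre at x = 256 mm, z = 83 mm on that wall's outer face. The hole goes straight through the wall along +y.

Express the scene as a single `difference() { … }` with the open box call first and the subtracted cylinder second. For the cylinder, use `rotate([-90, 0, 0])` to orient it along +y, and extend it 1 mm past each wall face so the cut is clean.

difference() {
  open_box();
  translate([256, -1, 83]) rotate([-90, 0, 0]) cylinder(h = 15, r = 22);
}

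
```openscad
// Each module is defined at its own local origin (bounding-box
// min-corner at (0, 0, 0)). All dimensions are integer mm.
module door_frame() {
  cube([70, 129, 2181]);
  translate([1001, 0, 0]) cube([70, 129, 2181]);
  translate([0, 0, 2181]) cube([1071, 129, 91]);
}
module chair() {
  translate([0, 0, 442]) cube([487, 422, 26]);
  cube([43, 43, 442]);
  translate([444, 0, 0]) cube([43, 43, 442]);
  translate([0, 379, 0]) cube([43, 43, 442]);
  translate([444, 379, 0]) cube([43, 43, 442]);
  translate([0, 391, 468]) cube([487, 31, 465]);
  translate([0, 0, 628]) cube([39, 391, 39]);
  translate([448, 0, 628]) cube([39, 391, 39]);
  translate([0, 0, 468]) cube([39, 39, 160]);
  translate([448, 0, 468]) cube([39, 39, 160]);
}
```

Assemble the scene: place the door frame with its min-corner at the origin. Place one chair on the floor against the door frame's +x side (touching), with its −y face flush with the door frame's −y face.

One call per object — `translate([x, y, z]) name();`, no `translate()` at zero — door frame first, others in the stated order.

door_frame();
translate([1071, 0, 0]) chair();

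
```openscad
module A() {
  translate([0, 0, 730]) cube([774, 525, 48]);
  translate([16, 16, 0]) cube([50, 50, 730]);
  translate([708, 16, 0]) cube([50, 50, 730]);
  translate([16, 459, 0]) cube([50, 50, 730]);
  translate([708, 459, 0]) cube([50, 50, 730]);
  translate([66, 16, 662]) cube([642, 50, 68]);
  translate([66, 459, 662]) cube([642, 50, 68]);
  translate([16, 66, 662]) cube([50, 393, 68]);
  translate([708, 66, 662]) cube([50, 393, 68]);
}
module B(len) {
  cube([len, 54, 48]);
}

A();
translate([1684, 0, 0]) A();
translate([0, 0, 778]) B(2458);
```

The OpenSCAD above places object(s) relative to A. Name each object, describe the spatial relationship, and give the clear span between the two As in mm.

Second table starts at x = 1684; first ends at x = 774; clear span = 1684 − 774 = 910 mm.

A is a table. B is a beam. A beam spans the tops of two tables. The clear span between the two tables is 910 mm.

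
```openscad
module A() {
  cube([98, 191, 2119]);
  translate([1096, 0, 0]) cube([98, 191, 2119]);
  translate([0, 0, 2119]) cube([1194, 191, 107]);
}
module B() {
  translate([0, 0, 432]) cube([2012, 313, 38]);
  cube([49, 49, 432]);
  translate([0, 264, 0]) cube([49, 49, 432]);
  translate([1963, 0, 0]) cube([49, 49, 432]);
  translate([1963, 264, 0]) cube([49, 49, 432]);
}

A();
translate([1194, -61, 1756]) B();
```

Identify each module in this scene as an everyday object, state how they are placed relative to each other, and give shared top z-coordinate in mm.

A is a door frame. B is a bench. The bench is beside the door frame with their tops flush at z = 2226. The shared top z-coordinate is 2226 mm.

Both tops at z = 2226 mm.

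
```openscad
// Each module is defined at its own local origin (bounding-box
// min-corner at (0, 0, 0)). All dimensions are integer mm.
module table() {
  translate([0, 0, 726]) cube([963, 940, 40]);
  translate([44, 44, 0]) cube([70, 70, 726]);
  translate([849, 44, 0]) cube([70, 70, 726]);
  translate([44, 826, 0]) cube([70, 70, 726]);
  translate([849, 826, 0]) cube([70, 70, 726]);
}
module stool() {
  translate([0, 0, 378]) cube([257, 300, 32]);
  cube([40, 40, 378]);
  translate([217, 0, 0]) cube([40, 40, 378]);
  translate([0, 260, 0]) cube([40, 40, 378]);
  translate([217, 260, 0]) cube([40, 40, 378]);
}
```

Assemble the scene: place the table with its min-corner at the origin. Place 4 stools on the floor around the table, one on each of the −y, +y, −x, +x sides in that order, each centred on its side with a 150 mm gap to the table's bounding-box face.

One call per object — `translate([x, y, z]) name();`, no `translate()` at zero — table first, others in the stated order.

table();
translate([353, -450, 0]) stool();
translate([353, 1090, 0]) stool();
translate([-407, 320, 0]) stool();
translate([1113, 320, 0]) stool();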